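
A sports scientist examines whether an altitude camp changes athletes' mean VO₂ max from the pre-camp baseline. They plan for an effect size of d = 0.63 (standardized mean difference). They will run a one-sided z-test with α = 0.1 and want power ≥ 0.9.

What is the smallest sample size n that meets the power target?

For power 0.9 need Φ(δ − z_{0.1}) = 0.9, so δ = z_{0.1} + z_{0.10} = 1.282 + 1.282 = 2.563.
δ = d·√n ⇒ n = (δ/d)² = (2.563 / 0.63)² = 16.55.
Rounding up, n = 17.

n = 17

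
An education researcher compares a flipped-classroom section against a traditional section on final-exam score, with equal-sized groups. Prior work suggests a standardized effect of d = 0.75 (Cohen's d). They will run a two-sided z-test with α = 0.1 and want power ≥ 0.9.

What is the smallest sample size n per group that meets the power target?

n = 31 per group

Set Φ(δ − 1.645) = 0.9; then δ − 1.645 = Φ⁻¹(0.9) = 1.282, giving δ = 2.926.
(The Φ(−δ − z_{α/2}) term is vanishingly small for δ > 0 and is dropped in the standard sample-size formula.)
δ = d·√(n/2) ⇒ n = 2(δ/d)² = 2 × (2.926 / 0.75)² = 30.45.
Rounding up, n = 31 per group.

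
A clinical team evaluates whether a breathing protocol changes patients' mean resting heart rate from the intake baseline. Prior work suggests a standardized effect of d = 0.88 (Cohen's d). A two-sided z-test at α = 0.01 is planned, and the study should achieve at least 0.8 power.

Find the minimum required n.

Set Φ(δ − 2.576) = 0.8; then δ − 2.576 = Φ⁻¹(0.8) = 0.842, giving δ = 3.417.
(For δ > 0 the lower-tail rejection region contributes negligibly to power, so the one-term inversion is standard.)
δ = d·√n ⇒ n = (δ/d)² = (3.417 / 0.88)² = 15.08.
Rounding up, n = 16.

n = 16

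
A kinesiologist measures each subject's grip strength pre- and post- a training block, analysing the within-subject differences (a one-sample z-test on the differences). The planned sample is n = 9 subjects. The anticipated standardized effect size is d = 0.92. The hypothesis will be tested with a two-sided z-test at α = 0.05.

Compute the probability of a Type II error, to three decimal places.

β ≈ 0.212

Noncentrality parameter: δ = d·√n = 0.92 × √9 = 2.7600
Two-sided α = 0.05 → critical value z_{0.025} = 1.960.
Power = Φ(δ − 1.960) + Φ(−δ − 1.960) = Φ(0.800) + Φ(-4.720) = 0.7882 + 0.0000 = 0.7882.
Type II error: β = 1 − power = 1 − 0.7882 = 0.2118.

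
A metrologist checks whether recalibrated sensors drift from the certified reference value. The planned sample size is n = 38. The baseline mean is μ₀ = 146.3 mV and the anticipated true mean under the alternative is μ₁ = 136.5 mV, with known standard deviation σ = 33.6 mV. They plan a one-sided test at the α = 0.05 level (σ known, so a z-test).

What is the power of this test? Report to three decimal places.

Power ≈ 0.561

Standardized effect: d = |μ₁ − μ₀| / σ = |136.5 − 146.3| / 33.6 = 0.2917
Noncentrality parameter: δ = d·√n = 0.2917 × √38 = 1.7980
Critical value for a one-sided test at α = 0.05: z_α = 1.645.
Power = Φ(δ − 1.645) = Φ(0.153) = 0.5608.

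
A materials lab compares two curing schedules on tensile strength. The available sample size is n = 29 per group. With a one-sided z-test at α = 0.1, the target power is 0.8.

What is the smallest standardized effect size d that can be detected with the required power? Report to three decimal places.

Need Φ(δ − 1.282) = 0.8, so δ = 1.282 + 0.842 = 2.123.
δ = d·√(n/2) ⇒ d = δ/√(n/2) = 2.123/√(29/2) = 0.5576.

d ≈ 0.558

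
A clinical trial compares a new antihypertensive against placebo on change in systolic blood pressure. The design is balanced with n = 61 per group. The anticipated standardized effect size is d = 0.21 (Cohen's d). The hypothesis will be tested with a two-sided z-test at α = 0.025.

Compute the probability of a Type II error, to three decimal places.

Noncentrality parameter: δ = d·√(n/2) = 0.21 × √(61/2) = 1.1598
Critical value for a two-sided test at α = 0.025: z_{α/2} = 2.241.
Power = Φ(δ − 2.241) + Φ(−δ − 2.241) = Φ(-1.082) + Φ(-3.401) = 0.1397 + 0.0003 = 0.1400.
Type II error: β = 1 − power = 1 − 0.1400 = 0.8600.

β ≈ 0.860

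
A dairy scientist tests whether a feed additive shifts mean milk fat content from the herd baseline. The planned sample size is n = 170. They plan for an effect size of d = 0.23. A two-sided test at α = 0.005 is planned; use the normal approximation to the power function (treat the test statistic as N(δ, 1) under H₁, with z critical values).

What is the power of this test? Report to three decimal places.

Power ≈ 0.576

Noncentrality parameter: δ = d·√n = 0.23 × √170 = 2.9988
Two-sided α = 0.005 → critical value z_{0.0025} = 2.807.
Power = Φ(δ − 2.807) + Φ(−δ − 2.807) = Φ(0.192) + Φ(-5.806) = 0.5761 + 0.0000 = 0.5761.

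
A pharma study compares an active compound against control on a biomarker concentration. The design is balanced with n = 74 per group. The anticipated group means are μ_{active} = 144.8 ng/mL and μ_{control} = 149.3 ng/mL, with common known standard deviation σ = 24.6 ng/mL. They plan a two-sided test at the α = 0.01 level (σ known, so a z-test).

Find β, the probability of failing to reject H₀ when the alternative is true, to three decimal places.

Standardized effect: d = |μ_{active} − μ_{control}| / σ = |144.8 − 149.3| / 24.6 = 0.1829
Noncentrality parameter: δ = d·√(n/2) = 0.1829 × √(74/2) = 1.1127
Two-sided α = 0.01 → critical value z_{0.005} = 2.576.
Power = Φ(δ − 2.576) + Φ(−δ − 2.576) = Φ(-1.463) + Φ(-3.689) = 0.0717 + 0.0001 = 0.0718.
Type II error: β = 1 − power = 1 − 0.0718 = 0.9282.

β ≈ 0.928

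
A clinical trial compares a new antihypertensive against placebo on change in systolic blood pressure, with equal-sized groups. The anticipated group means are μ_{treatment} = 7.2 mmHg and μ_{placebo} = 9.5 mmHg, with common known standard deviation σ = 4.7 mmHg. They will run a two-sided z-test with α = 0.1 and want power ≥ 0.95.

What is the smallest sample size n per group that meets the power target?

n = 91 per group

Standardized effect: d = |μ_{treatment} − μ_{placebo}| / σ = |7.2 − 9.5| / 4.7 = 0.4894
For power 0.95 need Φ(δ − z_{0.05}) = 0.95, so δ = z_{0.05} + z_{0.05} = 1.645 + 1.645 = 3.290.
(Ignoring the negligible lower-tail rejection probability gives the usual closed-form inversion.)
δ = d·√(n/2) ⇒ n = 2(δ/d)² = 2 × (3.290 / 0.4894)² = 90.38.
Round up to the next whole unit.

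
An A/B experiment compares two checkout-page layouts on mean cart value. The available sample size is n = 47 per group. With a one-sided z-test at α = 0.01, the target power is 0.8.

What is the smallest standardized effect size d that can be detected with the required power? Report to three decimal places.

d ≈ 0.654

Required noncentrality: δ = z_{0.01} + z_{0.20} = 2.326 + 0.842 = 3.168.
δ = d·√(n/2) ⇒ d = δ/√(n/2) = 3.168/√(47/2) = 0.6535.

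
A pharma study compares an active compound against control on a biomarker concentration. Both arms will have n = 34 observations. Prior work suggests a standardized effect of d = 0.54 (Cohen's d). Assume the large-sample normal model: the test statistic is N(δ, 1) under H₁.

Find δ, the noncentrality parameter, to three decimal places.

The noncentrality parameter scales effect size by the design's sample-size factor: δ = d·√(n/2) = 0.54 × √(34/2) = 2.2265

δ ≈ 2.226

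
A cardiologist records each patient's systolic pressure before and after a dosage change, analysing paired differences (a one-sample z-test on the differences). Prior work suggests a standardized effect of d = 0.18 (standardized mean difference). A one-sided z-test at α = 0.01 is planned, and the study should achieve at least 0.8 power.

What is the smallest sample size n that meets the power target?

n = 310

For power 0.8 need Φ(δ − z_{0.01}) = 0.8, so δ = z_{0.01} + z_{0.20} = 2.326 + 0.842 = 3.168.
δ = d·√n ⇒ n = (δ/d)² = (3.168 / 0.18)² = 309.75.
Round up to the next whole unit.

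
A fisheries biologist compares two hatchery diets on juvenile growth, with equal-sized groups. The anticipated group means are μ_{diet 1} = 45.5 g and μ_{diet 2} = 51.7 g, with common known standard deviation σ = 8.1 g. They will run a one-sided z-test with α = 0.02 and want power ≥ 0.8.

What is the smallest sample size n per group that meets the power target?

n = 29 per group

Standardized effect: d = |μ_{diet 1} − μ_{diet 2}| / σ = |45.5 − 51.7| / 8.1 = 0.7654
Set Φ(δ − 2.054) = 0.8; then δ − 2.054 = Φ⁻¹(0.8) = 0.842, giving δ = 2.895.
δ = d·√(n/2) ⇒ n = 2(δ/d)² = 2 × (2.895 / 0.7654)² = 28.62.
Round up to the next whole unit.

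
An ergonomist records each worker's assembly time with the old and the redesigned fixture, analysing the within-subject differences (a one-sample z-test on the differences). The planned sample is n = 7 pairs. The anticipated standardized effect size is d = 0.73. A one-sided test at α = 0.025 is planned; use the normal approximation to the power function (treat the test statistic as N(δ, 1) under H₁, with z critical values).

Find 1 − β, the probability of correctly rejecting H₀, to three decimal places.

Noncentrality parameter: δ = d·√n = 0.73 × √7 = 1.9314
Critical value for a one-sided test at α = 0.025: z_α = 1.960.
Power = Φ(δ − 1.960) = Φ(-0.029) = 0.4886.

Power ≈ 0.489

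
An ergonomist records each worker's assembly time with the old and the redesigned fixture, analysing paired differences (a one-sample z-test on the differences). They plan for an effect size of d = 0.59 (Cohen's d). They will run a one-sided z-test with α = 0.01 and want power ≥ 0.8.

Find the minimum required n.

n = 29

Set Φ(δ − 2.326) = 0.8; then δ − 2.326 = Φ⁻¹(0.8) = 0.842, giving δ = 3.168.
δ = d·√n ⇒ n = (δ/d)² = (3.168 / 0.59)² = 28.83.
Round up to the next whole unit.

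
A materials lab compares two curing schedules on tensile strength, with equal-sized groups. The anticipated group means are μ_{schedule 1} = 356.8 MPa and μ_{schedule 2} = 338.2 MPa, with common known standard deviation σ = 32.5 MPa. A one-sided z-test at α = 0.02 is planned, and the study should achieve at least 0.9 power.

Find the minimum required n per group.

n = 68 per group

Standardized effect: d = |μ_{schedule 1} − μ_{schedule 2}| / σ = |356.8 − 338.2| / 32.5 = 0.5723
Set Φ(δ − 2.054) = 0.9; then δ − 2.054 = Φ⁻¹(0.9) = 1.282, giving δ = 3.335.
δ = d·√(n/2) ⇒ n = 2(δ/d)² = 2 × (3.335 / 0.5723)² = 67.93.
Round up to the next whole unit.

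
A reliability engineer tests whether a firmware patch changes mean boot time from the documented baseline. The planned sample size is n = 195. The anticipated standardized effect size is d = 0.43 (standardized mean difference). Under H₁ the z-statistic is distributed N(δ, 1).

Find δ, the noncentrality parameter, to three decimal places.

δ = d·√n = 0.43 × √195 = 6.0046

δ ≈ 6.005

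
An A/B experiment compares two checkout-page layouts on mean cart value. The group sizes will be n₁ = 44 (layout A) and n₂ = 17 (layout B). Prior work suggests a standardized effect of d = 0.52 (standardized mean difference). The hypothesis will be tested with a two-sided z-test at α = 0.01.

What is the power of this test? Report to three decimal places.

Noncentrality parameter: λ = d / √(1/n₁ + 1/n₂) = 0.52 / √(1/44 + 1/17) = 1.8209
Two-sided α = 0.01 → critical value z_{0.005} = 2.576.
Power = Φ(λ − 2.576) + Φ(−λ − 2.576) = Φ(-0.755) + Φ(-4.397) = 0.2251 + 0.0000 = 0.2252.

Power ≈ 0.225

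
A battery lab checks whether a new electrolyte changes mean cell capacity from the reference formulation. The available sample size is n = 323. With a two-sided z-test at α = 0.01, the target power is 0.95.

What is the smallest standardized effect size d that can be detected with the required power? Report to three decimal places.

d ≈ 0.235

Need Φ(δ − 2.576) = 0.95, so δ = 2.576 + 1.645 = 4.221.
(The second rejection-region term Φ(−δ − z_{α/2}) is negligible and dropped.)
δ = d·√n ⇒ d = δ/√n = 4.221/√323 = 0.2348.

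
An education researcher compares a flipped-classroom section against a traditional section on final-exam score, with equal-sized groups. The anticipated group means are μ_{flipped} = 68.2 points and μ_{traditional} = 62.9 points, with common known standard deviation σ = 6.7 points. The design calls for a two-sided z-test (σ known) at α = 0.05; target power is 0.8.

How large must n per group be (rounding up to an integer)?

n = 26 per group

Standardized effect: d = |μ_{flipped} − μ_{traditional}| / σ = |68.2 − 62.9| / 6.7 = 0.7910
For power 0.8 need Φ(δ − z_{0.025}) = 0.8, so δ = z_{0.025} + z_{0.20} = 1.960 + 0.842 = 2.802.
(For δ > 0 the lower-tail rejection region contributes negligibly to power, so the one-term inversion is standard.)
δ = d·√(n/2) ⇒ n = 2(δ/d)² = 2 × (2.802 / 0.7910)² = 25.09.
Round up to the next whole unit.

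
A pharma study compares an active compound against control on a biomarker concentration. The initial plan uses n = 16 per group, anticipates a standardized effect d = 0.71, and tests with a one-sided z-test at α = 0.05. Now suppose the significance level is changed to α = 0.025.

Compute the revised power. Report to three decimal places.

δ = d·√(n/2) = 0.71 × √(16/2) = 2.0082 (unchanged). New critical value: z_{0.025} = 1.960.
Revised power = Φ(δ − 1.960) = Φ(0.048) = 0.5192.

Power ≈ 0.519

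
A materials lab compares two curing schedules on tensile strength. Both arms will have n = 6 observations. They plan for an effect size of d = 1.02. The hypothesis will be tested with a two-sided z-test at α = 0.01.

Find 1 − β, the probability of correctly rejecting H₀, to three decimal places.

Noncentrality parameter: δ = d·√(n/2) = 1.02 × √(6/2) = 1.7667
Two-sided α = 0.01 → critical value z_{0.005} = 2.576.
Power = Φ(δ − 2.576) + Φ(−δ − 2.576) = Φ(-0.809) + Φ(-4.343) = 0.2092 + 0.0000 = 0.2092.

Power ≈ 0.209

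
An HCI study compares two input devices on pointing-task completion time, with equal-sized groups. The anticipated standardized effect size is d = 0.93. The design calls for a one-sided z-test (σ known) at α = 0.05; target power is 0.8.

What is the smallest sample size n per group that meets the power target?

For power 0.8 need Φ(δ − z_{0.05}) = 0.8, so δ = z_{0.05} + z_{0.20} = 1.645 + 0.842 = 2.486.
δ = d·√(n/2) ⇒ n = 2(δ/d)² = 2 × (2.486 / 0.93)² = 14.30.
Round up to the next whole unit.

n = 15 per group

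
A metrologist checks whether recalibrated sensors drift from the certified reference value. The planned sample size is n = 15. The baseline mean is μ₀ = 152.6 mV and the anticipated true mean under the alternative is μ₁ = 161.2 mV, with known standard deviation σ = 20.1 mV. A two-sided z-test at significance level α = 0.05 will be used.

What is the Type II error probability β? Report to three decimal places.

β ≈ 0.619

Standardized effect: d = |μ₁ − μ₀| / σ = |161.2 − 152.6| / 20.1 = 0.4279
Noncentrality parameter: δ = d·√n = 0.4279 × √15 = 1.6571
Two-sided α = 0.05 → critical value z_{0.025} = 1.960.
Power = Φ(δ − 1.960) + Φ(−δ − 1.960) = Φ(-0.303) + Φ(-3.617) = 0.3810 + 0.0001 = 0.3811.
Type II error: β = 1 − power = 1 − 0.3811 = 0.6189.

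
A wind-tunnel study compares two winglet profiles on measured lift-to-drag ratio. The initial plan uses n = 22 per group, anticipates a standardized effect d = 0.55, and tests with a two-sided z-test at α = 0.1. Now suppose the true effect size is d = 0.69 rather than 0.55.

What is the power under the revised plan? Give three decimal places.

Power ≈ 0.740

With d = 0.69: δ = d·√(n/2) = 0.69 × √(22/2) = 2.2885. Critical value z_{0.05} = 1.645.
Revised power = Φ(δ − 1.645) + Φ(−δ − 1.645) = Φ(0.644) + Φ(-3.933) = 0.7401 + 0.0000 = 0.7401.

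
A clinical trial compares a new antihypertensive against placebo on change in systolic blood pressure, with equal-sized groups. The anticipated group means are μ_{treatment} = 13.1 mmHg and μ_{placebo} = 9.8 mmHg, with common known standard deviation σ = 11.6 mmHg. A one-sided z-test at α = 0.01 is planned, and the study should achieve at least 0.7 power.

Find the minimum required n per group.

Standardized effect: d = |μ_{treatment} − μ_{placebo}| / σ = |13.1 − 9.8| / 11.6 = 0.2845
Set Φ(δ − 2.326) = 0.7; then δ − 2.326 = Φ⁻¹(0.7) = 0.524, giving δ = 2.851.
δ = d·√(n/2) ⇒ n = 2(δ/d)² = 2 × (2.851 / 0.2845)² = 200.83.
Round up to the next whole unit.

n = 201 per group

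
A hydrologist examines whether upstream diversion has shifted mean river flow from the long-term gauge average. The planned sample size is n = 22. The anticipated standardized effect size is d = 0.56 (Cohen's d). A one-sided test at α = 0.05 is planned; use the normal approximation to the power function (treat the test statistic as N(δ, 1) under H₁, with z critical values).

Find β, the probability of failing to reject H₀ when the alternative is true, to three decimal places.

Noncentrality parameter: δ = d·√n = 0.56 × √22 = 2.6266
One-sided α = 0.05 → critical value z_{0.05} = 1.645.
Power = Φ(δ − 1.645) = Φ(0.982) = 0.8369.
Type II error: β = 1 − power = 1 − 0.8369 = 0.1631.

β ≈ 0.163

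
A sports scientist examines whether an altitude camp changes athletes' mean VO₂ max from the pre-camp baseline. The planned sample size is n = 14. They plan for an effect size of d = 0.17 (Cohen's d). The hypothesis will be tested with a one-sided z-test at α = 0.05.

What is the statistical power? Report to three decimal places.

Noncentrality parameter: λ = d·√n = 0.17 × √14 = 0.6361
One-sided α = 0.05 → critical value z_{0.05} = 1.645.
Power = P(Z > 1.645 − λ) = Φ(-1.009) = 0.1565.

Power ≈ 0.157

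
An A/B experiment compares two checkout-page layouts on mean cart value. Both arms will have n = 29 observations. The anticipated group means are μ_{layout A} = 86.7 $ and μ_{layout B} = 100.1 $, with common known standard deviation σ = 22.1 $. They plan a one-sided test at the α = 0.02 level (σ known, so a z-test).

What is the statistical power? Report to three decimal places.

Power ≈ 0.601

Standardized effect: d = |μ_{layout A} − μ_{layout B}| / σ = |86.7 − 100.1| / 22.1 = 0.6063
Noncentrality parameter: δ = d·√(n/2) = 0.6063 × √(29/2) = 2.3089
One-sided α = 0.02 → critical value z_{0.02} = 2.054.
Power = Φ(δ − 2.054) = Φ(0.255) = 0.6007.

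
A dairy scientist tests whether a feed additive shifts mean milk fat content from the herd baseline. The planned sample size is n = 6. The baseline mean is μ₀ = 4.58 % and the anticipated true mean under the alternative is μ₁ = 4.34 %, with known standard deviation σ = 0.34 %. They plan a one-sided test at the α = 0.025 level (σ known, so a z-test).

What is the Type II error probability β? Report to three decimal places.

β ≈ 0.591

Standardized effect: d = |μ₁ − μ₀| / σ = |4.34 − 4.58| / 0.34 = 0.7059
Noncentrality parameter: λ = d·√n = 0.7059 × √6 = 1.7291
Critical value for a one-sided test at α = 0.025: z_α = 1.960.
Power = Φ(λ − 1.960) = Φ(-0.231) = 0.4087.
Type II error: β = 1 − power = 1 − 0.4087 = 0.5913.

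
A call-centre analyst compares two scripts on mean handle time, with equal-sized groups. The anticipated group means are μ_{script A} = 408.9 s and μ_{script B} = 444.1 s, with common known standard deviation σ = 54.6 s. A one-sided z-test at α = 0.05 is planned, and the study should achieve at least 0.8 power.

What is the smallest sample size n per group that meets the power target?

n = 30 per group

Standardized effect: d = |μ_{script A} − μ_{script B}| / σ = |408.9 − 444.1| / 54.6 = 0.6447
For power 0.8 need Φ(δ − z_{0.05}) = 0.8, so δ = z_{0.05} + z_{0.20} = 1.645 + 0.842 = 2.486.
δ = d·√(n/2) ⇒ n = 2(δ/d)² = 2 × (2.486 / 0.6447)² = 29.75.
Rounding up, n = 30 per group.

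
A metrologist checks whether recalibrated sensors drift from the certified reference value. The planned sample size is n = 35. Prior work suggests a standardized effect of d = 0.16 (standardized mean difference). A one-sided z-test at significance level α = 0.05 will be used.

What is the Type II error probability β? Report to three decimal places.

β ≈ 0.757

Noncentrality parameter: δ = d·√n = 0.16 × √35 = 0.9466
One-sided α = 0.05 → critical value z_{0.05} = 1.645.
Power = Φ(δ − 1.645) = Φ(-0.698) = 0.2425.
Type II error: β = 1 − power = 1 − 0.2425 = 0.7575.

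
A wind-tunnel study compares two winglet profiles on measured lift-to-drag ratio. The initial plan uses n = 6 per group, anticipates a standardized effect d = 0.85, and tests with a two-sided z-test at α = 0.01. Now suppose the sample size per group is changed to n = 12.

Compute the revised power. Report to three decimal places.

With n = 12 per group: δ = d·√(n/2) = 0.85 × √(12/2) = 2.0821. Critical value z_{0.005} = 2.576.
Revised power = Φ(δ − 2.576) + Φ(−δ − 2.576) = Φ(-0.494) + Φ(-4.658) = 0.3107 + 0.0000 = 0.3107.

Power ≈ 0.311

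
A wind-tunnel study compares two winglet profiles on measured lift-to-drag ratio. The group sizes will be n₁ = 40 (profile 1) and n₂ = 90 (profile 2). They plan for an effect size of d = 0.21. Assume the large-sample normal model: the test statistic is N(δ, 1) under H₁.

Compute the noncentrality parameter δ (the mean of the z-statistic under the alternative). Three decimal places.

δ = d / √(1/n₁ + 1/n₂) = 0.21 / √(1/40 + 1/90) = 1.1051

δ ≈ 1.105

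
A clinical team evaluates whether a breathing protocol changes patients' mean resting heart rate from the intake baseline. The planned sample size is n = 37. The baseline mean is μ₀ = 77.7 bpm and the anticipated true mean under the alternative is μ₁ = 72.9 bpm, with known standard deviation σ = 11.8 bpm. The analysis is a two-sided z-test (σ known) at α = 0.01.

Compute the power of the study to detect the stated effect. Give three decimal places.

Standardized effect: d = |μ₁ − μ₀| / σ = |72.9 − 77.7| / 11.8 = 0.4068
Noncentrality parameter: δ = d·√n = 0.4068 × √37 = 2.4743
Two-sided α = 0.01 → critical value z_{0.005} = 2.576.
Power = Φ(δ − 2.576) + Φ(−δ − 2.576) = Φ(-0.101) + Φ(-5.050) = 0.4596 + 0.0000 = 0.4596.

Power ≈ 0.460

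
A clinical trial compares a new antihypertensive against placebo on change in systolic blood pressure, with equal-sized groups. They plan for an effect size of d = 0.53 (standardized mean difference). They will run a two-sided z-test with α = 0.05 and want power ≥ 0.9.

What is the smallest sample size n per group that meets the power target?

n = 75 per group

For power 0.9 need Φ(δ − z_{0.025}) = 0.9, so δ = z_{0.025} + z_{0.10} = 1.960 + 1.282 = 3.242.
(For δ > 0 the lower-tail rejection region contributes negligibly to power, so the one-term inversion is standard.)
δ = d·√(n/2) ⇒ n = 2(δ/d)² = 2 × (3.242 / 0.53)² = 74.81.
Rounding up, n = 75 per group.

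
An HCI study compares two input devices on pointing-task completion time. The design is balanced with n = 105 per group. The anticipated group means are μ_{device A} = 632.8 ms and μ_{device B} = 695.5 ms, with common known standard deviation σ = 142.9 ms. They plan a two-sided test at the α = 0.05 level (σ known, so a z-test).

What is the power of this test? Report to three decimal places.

Power ≈ 0.889

Standardized effect: d = |μ_{device A} − μ_{device B}| / σ = |632.8 − 695.5| / 142.9 = 0.4388
Noncentrality parameter: δ = d·√(n/2) = 0.4388 × √(105/2) = 3.1792
Two-sided α = 0.05 → critical value z_{0.025} = 1.960.
Power = Φ(δ − 1.960) + Φ(−δ − 1.960) = Φ(1.219) + Φ(-5.139) = 0.8886 + 0.0000 = 0.8886.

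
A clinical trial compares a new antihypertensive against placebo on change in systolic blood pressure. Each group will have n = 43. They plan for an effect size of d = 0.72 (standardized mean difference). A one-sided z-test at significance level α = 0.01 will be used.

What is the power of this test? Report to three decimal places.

Power ≈ 0.844

Noncentrality parameter: δ = d·√(n/2) = 0.72 × √(43/2) = 3.3385
Critical value for a one-sided test at α = 0.01: z_α = 2.326.
Power = P(Z > 2.326 − δ) = Φ(1.012) = 0.8443.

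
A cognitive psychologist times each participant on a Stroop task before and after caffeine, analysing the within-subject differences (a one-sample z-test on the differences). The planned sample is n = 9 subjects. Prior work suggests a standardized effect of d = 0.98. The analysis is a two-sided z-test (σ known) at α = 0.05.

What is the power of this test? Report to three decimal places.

Noncentrality parameter: δ = d·√n = 0.98 × √9 = 2.9400
Critical value for a two-sided test at α = 0.05: z_{α/2} = 1.960.
Power = Φ(δ − 1.960) + Φ(−δ − 1.960) = Φ(0.980) + Φ(-4.900) = 0.8365 + 0.0000 = 0.8365.

Power ≈ 0.836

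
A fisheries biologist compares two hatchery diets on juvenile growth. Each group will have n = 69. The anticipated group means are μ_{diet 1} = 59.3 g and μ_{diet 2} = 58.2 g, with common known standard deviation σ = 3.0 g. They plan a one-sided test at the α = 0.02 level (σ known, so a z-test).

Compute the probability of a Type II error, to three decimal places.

β ≈ 0.460

Standardized effect: d = |μ_{diet 1} − μ_{diet 2}| / σ = |59.3 − 58.2| / 3.0 = 0.3667
Noncentrality parameter: δ = d·√(n/2) = 0.3667 × √(69/2) = 2.1537
One-sided α = 0.02 → critical value z_{0.02} = 2.054.
Power = Φ(δ − 2.054) = Φ(0.100) = 0.5398.
Type II error: β = 1 − power = 1 − 0.5398 = 0.4602.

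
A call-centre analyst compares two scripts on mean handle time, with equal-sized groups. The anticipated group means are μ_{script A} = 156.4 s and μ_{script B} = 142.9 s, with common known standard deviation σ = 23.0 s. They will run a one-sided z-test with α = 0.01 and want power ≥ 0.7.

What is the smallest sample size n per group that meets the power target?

n = 48 per group

Standardized effect: d = |μ_{script A} − μ_{script B}| / σ = |156.4 − 142.9| / 23.0 = 0.5870
Set Φ(δ − 2.326) = 0.7; then δ − 2.326 = Φ⁻¹(0.7) = 0.524, giving δ = 2.851.
δ = d·√(n/2) ⇒ n = 2(δ/d)² = 2 × (2.851 / 0.5870)² = 47.18.
Rounding up, n = 48 per group.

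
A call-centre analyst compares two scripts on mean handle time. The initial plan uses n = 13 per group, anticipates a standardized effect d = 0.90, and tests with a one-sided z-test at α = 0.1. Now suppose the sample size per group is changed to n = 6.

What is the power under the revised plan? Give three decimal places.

Power ≈ 0.609

With n = 6 per group: δ = d·√(n/2) = 0.90 × √(6/2) = 1.5588. Critical value z_{0.1} = 1.282.
Revised power = Φ(δ − 1.282) = Φ(0.277) = 0.6092.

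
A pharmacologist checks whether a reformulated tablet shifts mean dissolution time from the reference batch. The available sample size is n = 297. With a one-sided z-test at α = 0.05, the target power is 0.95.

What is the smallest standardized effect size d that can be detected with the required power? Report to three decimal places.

Required noncentrality: δ = z_{0.05} + z_{0.05} = 1.645 + 1.645 = 3.290.
δ = d·√n ⇒ d = δ/√n = 3.290/√297 = 0.1909.

d ≈ 0.191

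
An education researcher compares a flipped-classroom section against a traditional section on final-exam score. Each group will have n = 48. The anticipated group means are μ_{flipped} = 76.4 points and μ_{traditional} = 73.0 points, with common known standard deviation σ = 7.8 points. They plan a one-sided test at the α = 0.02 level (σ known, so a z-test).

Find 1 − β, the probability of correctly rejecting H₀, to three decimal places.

Standardized effect: d = |μ_{flipped} − μ_{traditional}| / σ = |76.4 − 73.0| / 7.8 = 0.4359
Noncentrality parameter: δ = d·√(n/2) = 0.4359 × √(48/2) = 2.1355
One-sided α = 0.02 → critical value z_{0.02} = 2.054.
Power = P(Z > 2.054 − δ) = Φ(0.082) = 0.5326.

Power ≈ 0.533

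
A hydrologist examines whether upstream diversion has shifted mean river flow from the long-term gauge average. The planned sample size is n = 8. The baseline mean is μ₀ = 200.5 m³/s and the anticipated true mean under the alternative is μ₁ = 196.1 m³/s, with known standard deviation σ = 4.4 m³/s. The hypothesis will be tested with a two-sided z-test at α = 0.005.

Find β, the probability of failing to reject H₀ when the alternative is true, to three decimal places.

Standardized effect: d = |μ₁ − μ₀| / σ = |196.1 − 200.5| / 4.4 = 1.0000
Noncentrality parameter: δ = d·√n = 1.0000 × √8 = 2.8284
Two-sided α = 0.005 → critical value z_{0.0025} = 2.807.
Power = Φ(δ − 2.807) + Φ(−δ − 2.807) = Φ(0.021) + Φ(-5.635) = 0.5085 + 0.0000 = 0.5085.
Type II error: β = 1 − power = 1 − 0.5085 = 0.4915.

β ≈ 0.491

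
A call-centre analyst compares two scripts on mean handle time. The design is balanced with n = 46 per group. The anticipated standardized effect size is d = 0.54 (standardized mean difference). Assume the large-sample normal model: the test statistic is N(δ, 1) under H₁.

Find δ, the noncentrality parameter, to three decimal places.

δ = d·√(n/2) = 0.54 × √(46/2) = 2.5897

δ ≈ 2.590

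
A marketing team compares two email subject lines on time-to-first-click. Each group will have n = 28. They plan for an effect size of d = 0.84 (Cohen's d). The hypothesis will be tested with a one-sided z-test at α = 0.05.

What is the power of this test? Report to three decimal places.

Noncentrality parameter: δ = d·√(n/2) = 0.84 × √(28/2) = 3.1430
Critical value for a one-sided test at α = 0.05: z_α = 1.645.
Power = P(Z > 1.645 − δ) = Φ(1.498) = 0.9330.

Power ≈ 0.933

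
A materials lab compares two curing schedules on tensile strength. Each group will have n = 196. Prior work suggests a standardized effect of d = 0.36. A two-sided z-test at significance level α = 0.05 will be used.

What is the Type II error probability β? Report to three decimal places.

Noncentrality parameter: δ = d·√(n/2) = 0.36 × √(196/2) = 3.5638
Critical value for a two-sided test at α = 0.05: z_{α/2} = 1.960.
Power = Φ(δ − 1.960) + Φ(−δ − 1.960) = Φ(1.604) + Φ(-5.524) = 0.9456 + 0.0000 = 0.9456.
Type II error: β = 1 − power = 1 − 0.9456 = 0.0544.

β ≈ 0.054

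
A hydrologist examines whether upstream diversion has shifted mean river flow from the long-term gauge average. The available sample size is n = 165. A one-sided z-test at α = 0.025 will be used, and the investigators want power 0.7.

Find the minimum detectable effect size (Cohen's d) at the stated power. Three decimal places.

Need Φ(δ − 1.960) = 0.7, so δ = 1.960 + 0.524 = 2.484.
δ = d·√n ⇒ d = δ/√n = 2.484/√165 = 0.1934.

d ≈ 0.193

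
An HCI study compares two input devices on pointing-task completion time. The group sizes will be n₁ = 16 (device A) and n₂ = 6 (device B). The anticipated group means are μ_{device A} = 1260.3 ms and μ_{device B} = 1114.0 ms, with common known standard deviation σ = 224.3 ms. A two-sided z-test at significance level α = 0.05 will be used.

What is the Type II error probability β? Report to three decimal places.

Standardized effect: d = |μ_{device A} − μ_{device B}| / σ = |1260.3 − 1114.0| / 224.3 = 0.6523
Noncentrality parameter: δ = d / √(1/n₁ + 1/n₂) = 0.6523 / √(1/16 + 1/6) = 1.3625
Critical value for a two-sided test at α = 0.05: z_{α/2} = 1.960.
Power = Φ(δ − 1.960) + Φ(−δ − 1.960) = Φ(-0.597) + Φ(-3.322) = 0.2751 + 0.0004 = 0.2755.
Type II error: β = 1 − power = 1 − 0.2755 = 0.7245.

β ≈ 0.724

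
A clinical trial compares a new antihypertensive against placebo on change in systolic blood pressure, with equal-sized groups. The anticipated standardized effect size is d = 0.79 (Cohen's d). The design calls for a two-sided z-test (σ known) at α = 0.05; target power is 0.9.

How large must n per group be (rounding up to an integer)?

n = 34 per group

Set Φ(δ − 1.960) = 0.9; then δ − 1.960 = Φ⁻¹(0.9) = 1.282, giving δ = 3.242.
(For δ > 0 the lower-tail rejection region contributes negligibly to power, so the one-term inversion is standard.)
δ = d·√(n/2) ⇒ n = 2(δ/d)² = 2 × (3.242 / 0.79)² = 33.67.
Rounding up, n = 34 per group.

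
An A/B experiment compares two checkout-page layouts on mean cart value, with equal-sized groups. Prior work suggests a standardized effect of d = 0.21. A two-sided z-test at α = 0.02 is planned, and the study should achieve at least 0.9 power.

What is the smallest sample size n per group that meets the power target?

n = 591 per group

For power 0.9 need Φ(δ − z_{0.01}) = 0.9, so δ = z_{0.01} + z_{0.10} = 2.326 + 1.282 = 3.608.
(The Φ(−δ − z_{α/2}) term is vanishingly small for δ > 0 and is dropped in the standard sample-size formula.)
δ = d·√(n/2) ⇒ n = 2(δ/d)² = 2 × (3.608 / 0.21)² = 590.34.
Round up to the next whole unit.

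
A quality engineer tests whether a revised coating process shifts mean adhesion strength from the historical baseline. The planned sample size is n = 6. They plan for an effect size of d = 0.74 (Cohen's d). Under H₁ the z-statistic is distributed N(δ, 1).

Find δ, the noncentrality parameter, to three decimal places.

The noncentrality parameter scales effect size by the design's sample-size factor: δ = d·√n = 0.74 × √6 = 1.8126

δ ≈ 1.813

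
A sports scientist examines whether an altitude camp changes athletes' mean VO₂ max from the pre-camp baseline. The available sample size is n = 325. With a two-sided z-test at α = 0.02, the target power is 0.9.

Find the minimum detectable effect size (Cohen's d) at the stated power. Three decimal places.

Required noncentrality: δ = z_{0.01} + z_{0.10} = 2.326 + 1.282 = 3.608.
(The second rejection-region term Φ(−δ − z_{α/2}) is negligible and dropped.)
δ = d·√n ⇒ d = δ/√n = 3.608/√325 = 0.2001.

d ≈ 0.200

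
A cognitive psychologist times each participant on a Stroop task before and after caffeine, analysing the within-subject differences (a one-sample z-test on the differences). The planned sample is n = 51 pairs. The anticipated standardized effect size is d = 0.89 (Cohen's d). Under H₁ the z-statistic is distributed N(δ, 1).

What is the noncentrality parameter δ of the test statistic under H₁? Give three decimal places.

δ ≈ 6.356

The noncentrality parameter scales effect size by the design's sample-size factor: δ = d·√n = 0.89 × √51 = 6.3559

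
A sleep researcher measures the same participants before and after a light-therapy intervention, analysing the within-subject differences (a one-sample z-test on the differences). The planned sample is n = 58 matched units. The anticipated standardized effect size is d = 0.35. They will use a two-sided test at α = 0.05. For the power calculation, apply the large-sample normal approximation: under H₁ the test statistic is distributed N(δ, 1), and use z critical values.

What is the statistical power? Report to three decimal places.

Noncentrality parameter: δ = d·√n = 0.35 × √58 = 2.6655
Critical value for a two-sided test at α = 0.05: z_{α/2} = 1.960.
Power = Φ(δ − 1.960) + Φ(−δ − 1.960) = Φ(0.706) + Φ(-4.625) = 0.7598 + 0.0000 = 0.7598.

Power ≈ 0.760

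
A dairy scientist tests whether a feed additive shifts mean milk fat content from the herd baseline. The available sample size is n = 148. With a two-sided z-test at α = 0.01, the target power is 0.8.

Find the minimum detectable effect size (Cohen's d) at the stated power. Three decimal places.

Required noncentrality: δ = z_{0.005} + z_{0.20} = 2.576 + 0.842 = 3.417.
(The second rejection-region term Φ(−δ − z_{α/2}) is negligible and dropped.)
δ = d·√n ⇒ d = δ/√n = 3.417/√148 = 0.2809.

d ≈ 0.281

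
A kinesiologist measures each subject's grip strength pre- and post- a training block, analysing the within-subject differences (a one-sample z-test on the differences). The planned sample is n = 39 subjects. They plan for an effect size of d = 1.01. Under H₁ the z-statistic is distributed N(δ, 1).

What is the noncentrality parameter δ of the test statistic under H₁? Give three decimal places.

δ ≈ 6.307

The noncentrality parameter scales effect size by the design's sample-size factor: δ = d·√n = 1.01 × √39 = 6.3074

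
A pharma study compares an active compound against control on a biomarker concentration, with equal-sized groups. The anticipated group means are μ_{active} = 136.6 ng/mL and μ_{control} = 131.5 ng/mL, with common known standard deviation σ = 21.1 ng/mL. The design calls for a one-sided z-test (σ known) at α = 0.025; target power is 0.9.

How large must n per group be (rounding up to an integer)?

Standardized effect: d = |μ_{active} − μ_{control}| / σ = |136.6 − 131.5| / 21.1 = 0.2417
Set Φ(δ − 1.960) = 0.9; then δ − 1.960 = Φ⁻¹(0.9) = 1.282, giving δ = 3.242.
δ = d·√(n/2) ⇒ n = 2(δ/d)² = 2 × (3.242 / 0.2417)² = 359.71.
Round up to the next whole unit.

n = 360 per group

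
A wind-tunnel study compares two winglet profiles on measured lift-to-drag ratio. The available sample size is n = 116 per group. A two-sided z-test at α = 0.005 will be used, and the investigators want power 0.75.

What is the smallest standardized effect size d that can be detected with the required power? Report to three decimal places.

d ≈ 0.457

Required noncentrality: δ = z_{0.0025} + z_{0.25} = 2.807 + 0.674 = 3.482.
(Lower-tail contribution to power is negligible for δ > 0.)
δ = d·√(n/2) ⇒ d = δ/√(n/2) = 3.482/√(116/2) = 0.4571.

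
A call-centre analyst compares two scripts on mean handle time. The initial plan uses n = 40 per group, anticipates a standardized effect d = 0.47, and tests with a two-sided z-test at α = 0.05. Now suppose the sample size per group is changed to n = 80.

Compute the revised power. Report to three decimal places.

Power ≈ 0.844

With n = 80 per group: δ = d·√(n/2) = 0.47 × √(80/2) = 2.9725. Critical value z_{0.025} = 1.960.
Revised power = Φ(δ − 1.960) + Φ(−δ − 1.960) = Φ(1.013) + Φ(-4.933) = 0.8444 + 0.0000 = 0.8444.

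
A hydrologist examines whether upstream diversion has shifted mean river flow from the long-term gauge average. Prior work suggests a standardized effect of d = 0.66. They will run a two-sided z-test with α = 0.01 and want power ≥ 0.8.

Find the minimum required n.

n = 27

For power 0.8 need Φ(δ − z_{0.005}) = 0.8, so δ = z_{0.005} + z_{0.20} = 2.576 + 0.842 = 3.417.
(The Φ(−δ − z_{α/2}) term is vanishingly small for δ > 0 and is dropped in the standard sample-size formula.)
δ = d·√n ⇒ n = (δ/d)² = (3.417 / 0.66)² = 26.81.
Round up to the next whole unit.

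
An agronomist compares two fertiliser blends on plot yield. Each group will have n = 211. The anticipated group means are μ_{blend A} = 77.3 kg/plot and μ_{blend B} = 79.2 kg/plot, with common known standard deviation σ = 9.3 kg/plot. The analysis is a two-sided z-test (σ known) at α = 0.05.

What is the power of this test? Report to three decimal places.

Power ≈ 0.555

Standardized effect: d = |μ_{blend A} − μ_{blend B}| / σ = |77.3 − 79.2| / 9.3 = 0.2043
Noncentrality parameter: δ = d·√(n/2) = 0.2043 × √(211/2) = 2.0984
Critical value for a two-sided test at α = 0.05: z_{α/2} = 1.960.
Power = Φ(δ − 1.960) + Φ(−δ − 1.960) = Φ(0.138) + Φ(-4.058) = 0.5551 + 0.0000 = 0.5551.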